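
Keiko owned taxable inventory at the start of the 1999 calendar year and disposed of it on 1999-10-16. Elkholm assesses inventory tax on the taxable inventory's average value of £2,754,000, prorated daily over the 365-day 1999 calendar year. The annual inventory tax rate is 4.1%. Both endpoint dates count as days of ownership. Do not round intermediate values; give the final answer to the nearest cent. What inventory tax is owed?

Days held (1999-01-01 to 1999-10-16): 289 out of 365
Tax = £2,754,000 × 4.1% × 289/365 = £89,403.1397

£89,403.14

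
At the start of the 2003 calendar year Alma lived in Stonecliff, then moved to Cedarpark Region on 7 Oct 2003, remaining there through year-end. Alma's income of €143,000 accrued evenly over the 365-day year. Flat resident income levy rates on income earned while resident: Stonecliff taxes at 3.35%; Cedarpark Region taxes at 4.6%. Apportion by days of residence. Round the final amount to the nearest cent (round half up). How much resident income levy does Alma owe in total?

€5,211.66

Stonecliff, 1 Jan – 6 Oct 2003: 279 days → €143,000 × 3.35% × 279/365 = €3,661.7795
Cedarpark Region, 7 Oct – 31 Dec 2003: 86 days → €143,000 × 4.6% × 86/365 = €1,549.8849
Total = €5,211.6644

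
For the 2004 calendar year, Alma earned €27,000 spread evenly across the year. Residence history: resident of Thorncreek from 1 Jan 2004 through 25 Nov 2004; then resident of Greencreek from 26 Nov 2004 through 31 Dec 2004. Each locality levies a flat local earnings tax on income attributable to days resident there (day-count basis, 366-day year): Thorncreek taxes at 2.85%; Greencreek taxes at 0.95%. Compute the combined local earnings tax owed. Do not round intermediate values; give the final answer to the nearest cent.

€719.04

Thorncreek, 1 Jan – 25 Nov 2004: 330 days → €27,000 × 2.85% × 330/366 = €693.8115
Greencreek, 26 Nov – 31 Dec 2004: 36 days → €27,000 × 0.95% × 36/366 = €25.2295
Total = €719.0410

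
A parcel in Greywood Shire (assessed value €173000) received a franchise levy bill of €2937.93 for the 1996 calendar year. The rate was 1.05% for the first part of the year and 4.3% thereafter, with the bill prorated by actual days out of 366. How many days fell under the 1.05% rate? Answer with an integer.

293 days

Let d = days at the first rate; then 366 − d days at the second rate.
€173000 × [1.05%·d + 4.3%·(366−d)] / 366 = €2937.93
Solving gives d = 293, so the new rate took effect on 20 Oct 1996.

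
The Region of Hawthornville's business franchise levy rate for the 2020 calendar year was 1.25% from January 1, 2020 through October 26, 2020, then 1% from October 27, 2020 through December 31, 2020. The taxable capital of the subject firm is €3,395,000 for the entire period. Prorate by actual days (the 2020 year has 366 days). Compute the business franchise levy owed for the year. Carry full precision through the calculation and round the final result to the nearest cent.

January 1 – October 26, 2020: 300 days at 1.25% → €3,395,000 × 1.25% × 300/366 = €34,784.8361
October 27 – December 31, 2020: 66 days at 1% → €3,395,000 × 1% × 66/366 = €6,122.1311
Total = €40,906.9672

€40,906.97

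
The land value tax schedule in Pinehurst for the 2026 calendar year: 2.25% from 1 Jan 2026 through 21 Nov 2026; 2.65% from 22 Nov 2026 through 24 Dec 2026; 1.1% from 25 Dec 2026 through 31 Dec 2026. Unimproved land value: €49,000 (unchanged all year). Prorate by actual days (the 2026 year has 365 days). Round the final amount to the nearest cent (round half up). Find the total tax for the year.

1 Jan – 21 Nov 2026: 325 days at 2.25% → €49,000 × 2.25% × 325/365 = €981.6781
22 Nov – 24 Dec 2026: 33 days at 2.65% → €49,000 × 2.65% × 33/365 = €117.3986
25 Dec – 31 Dec 2026: 7 days at 1.1% → €49,000 × 1.1% × 7/365 = €10.3370
Total = €1,109.4137

€1,109.41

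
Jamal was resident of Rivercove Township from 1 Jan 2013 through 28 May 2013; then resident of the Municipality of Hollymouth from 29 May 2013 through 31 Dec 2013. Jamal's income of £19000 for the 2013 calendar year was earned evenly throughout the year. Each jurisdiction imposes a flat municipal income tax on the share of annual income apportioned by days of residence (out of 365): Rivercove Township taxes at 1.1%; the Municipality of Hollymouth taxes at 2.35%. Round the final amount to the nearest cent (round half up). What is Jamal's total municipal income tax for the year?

£350.20

Rivercove Township, 1 Jan – 28 May 2013: 148 days → £19000 × 1.1% × 148/365 = £84.7452
The Municipality of Hollymouth, 29 May – 31 Dec 2013: 217 days → £19000 × 2.35% × 217/365 = £265.4534
Total = £350.1986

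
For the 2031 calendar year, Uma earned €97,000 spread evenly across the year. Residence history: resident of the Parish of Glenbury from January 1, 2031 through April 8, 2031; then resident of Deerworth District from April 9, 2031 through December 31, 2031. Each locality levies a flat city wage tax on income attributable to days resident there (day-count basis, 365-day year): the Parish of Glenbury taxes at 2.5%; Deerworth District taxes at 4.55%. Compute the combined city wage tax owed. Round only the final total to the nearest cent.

The Parish of Glenbury, January 1 – April 8, 2031: 98 days → €97,000 × 2.5% × 98/365 = €651.0959
Deerworth District, April 9 – December 31, 2031: 267 days → €97,000 × 4.55% × 267/365 = €3,228.5055
Total = €3,879.6014

€3,879.60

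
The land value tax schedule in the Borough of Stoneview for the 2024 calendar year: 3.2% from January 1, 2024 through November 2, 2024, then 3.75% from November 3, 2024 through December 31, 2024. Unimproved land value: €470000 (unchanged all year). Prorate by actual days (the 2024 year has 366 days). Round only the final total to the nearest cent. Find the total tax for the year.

€15456.71

January 1 – November 2, 2024: 307 days at 3.2% → €470000 × 3.2% × 307/366 = €12615.5191
November 3 – December 31, 2024: 59 days at 3.75% → €470000 × 3.75% × 59/366 = €2841.1885
Total = €15456.7077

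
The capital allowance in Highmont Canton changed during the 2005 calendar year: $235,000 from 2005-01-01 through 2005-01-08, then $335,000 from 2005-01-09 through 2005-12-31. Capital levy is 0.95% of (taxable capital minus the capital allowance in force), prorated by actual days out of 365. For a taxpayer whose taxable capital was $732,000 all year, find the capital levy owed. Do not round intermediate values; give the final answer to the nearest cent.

2005-01-01 to 2005-01-08: 8 days, exemption $235,000 → ($732,000 − $235,000) × 0.95% × 8/365 = $103.4849
2005-01-09 to 2005-12-31: 357 days, exemption $335,000 → ($732,000 − $335,000) × 0.95% × 357/365 = $3,688.8370
Total = $3,792.3219

$3,792.32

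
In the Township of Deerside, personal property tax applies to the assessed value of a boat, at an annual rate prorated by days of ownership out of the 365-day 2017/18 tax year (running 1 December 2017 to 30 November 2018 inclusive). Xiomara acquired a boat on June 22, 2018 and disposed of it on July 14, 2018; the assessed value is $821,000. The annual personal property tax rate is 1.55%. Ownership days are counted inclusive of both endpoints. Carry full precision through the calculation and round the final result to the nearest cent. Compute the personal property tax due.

Days held (June 22 – July 14, 2018): 23 out of 365
Tax = $821,000 × 1.55% × 23/365 = $801.8808

$801.88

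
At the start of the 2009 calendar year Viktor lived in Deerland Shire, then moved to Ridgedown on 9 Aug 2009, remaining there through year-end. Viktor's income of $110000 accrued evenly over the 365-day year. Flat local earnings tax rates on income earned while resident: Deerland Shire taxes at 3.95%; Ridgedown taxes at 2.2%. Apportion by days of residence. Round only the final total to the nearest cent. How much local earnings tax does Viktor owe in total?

Deerland Shire, 1 Jan – 8 Aug 2009: 220 days → $110000 × 3.95% × 220/365 = $2618.9041
Ridgedown, 9 Aug – 31 Dec 2009: 145 days → $110000 × 2.2% × 145/365 = $961.3699
Total = $3580.2740

$3580.27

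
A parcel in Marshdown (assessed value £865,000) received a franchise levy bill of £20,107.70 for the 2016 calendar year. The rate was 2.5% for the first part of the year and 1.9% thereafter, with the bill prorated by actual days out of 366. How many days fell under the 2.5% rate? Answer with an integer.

259 days

Let d = days at the first rate; then 366 − d days at the second rate.
£865,000 × [2.5%·d + 1.9%·(366−d)] / 366 = £20,107.70
Solving gives d = 259, so the new rate took effect on September 16, 2016.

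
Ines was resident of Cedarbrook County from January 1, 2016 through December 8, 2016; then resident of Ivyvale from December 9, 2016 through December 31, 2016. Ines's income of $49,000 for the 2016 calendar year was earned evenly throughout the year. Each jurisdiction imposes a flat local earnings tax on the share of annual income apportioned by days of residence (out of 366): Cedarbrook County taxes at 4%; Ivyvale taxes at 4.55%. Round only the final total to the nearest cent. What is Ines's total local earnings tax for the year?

$1,976.94

Cedarbrook County, January 1 – December 8, 2016: 343 days → $49,000 × 4% × 343/366 = $1,836.8306
Ivyvale, December 9 – December 31, 2016: 23 days → $49,000 × 4.55% × 23/366 = $140.1052
Total = $1,976.9358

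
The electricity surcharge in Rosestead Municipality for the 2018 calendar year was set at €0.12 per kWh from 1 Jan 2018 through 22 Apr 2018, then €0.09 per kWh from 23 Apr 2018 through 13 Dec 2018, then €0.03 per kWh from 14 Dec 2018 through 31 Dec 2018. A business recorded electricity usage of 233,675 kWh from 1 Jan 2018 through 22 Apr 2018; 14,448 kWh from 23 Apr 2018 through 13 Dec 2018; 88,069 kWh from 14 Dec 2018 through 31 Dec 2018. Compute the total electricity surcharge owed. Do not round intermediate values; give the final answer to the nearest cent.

€31,983.39

1 Jan – 22 Apr 2018: 233,675 kWh at €0.12/kWh → €28,041.00
23 Apr – 13 Dec 2018: 14,448 kWh at €0.09/kWh → €1,300.32
14 Dec – 31 Dec 2018: 88,069 kWh at €0.03/kWh → €2,642.07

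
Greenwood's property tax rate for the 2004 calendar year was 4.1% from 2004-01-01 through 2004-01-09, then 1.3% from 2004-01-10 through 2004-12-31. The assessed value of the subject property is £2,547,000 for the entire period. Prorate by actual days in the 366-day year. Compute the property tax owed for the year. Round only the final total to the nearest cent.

£34,864.67

2004-01-01 to 2004-01-09: 9 days at 4.1% → £2,547,000 × 4.1% × 9/366 = £2,567.8770
2004-01-10 to 2004-12-31: 357 days at 1.3% → £2,547,000 × 1.3% × 357/366 = £32,296.7951
Total = £34,864.6721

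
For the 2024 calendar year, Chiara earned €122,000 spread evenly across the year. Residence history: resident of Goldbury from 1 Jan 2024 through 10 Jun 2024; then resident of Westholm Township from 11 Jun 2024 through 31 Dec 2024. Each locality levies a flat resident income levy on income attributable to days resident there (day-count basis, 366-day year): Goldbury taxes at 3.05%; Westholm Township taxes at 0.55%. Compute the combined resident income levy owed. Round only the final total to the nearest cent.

€2,021.00

Goldbury, 1 Jan – 10 Jun 2024: 162 days → €122,000 × 3.05% × 162/366 = €1,647.0000
Westholm Township, 11 Jun – 31 Dec 2024: 204 days → €122,000 × 0.55% × 204/366 = €374.0000
Total = €2,021.0000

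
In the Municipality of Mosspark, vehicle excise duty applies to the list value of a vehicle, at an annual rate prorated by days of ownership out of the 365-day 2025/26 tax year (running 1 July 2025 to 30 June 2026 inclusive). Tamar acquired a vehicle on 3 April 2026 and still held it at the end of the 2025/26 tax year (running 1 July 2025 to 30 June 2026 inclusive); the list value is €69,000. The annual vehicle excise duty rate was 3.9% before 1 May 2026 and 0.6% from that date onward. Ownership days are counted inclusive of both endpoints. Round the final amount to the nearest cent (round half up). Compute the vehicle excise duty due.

3 April – 30 April 2026: 28 days at 3.9% → €69,000 × 3.9% × 28/365 = €206.4329
1 May – 30 June 2026: 61 days at 0.6% → €69,000 × 0.6% × 61/365 = €69.1890
Total = €275.6219

€275.62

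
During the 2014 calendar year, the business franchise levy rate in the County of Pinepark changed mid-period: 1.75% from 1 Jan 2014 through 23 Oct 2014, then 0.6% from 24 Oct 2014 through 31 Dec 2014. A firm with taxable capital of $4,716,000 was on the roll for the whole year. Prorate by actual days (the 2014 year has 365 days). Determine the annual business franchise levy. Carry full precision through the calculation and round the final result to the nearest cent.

$72,277.55

1 Jan – 23 Oct 2014: 296 days at 1.75% → $4,716,000 × 1.75% × 296/365 = $66,928.4384
24 Oct – 31 Dec 2014: 69 days at 0.6% → $4,716,000 × 0.6% × 69/365 = $5,349.1068
Total = $72,277.5452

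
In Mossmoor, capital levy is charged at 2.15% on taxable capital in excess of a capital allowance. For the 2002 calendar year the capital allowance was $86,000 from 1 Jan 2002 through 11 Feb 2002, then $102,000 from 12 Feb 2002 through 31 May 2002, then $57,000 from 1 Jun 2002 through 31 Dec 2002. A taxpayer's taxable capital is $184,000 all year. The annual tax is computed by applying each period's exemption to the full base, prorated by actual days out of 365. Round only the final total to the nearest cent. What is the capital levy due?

$2,369.83

1 Jan – 11 Feb 2002: 42 days, exemption $86,000 → ($184,000 − $86,000) × 2.15% × 42/365 = $242.4493
12 Feb – 31 May 2002: 109 days, exemption $102,000 → ($184,000 − $102,000) × 2.15% × 109/365 = $526.4849
1 Jun – 31 Dec 2002: 214 days, exemption $57,000 → ($184,000 − $57,000) × 2.15% × 214/365 = $1,600.8959
Total = $2,369.8301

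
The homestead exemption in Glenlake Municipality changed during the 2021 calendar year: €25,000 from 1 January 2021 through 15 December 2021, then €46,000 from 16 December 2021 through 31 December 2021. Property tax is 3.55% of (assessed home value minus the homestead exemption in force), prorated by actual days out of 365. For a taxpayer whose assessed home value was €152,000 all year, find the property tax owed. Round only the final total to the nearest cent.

€4,475.82

1 January – 15 December 2021: 349 days, exemption €25,000 → (€152,000 − €25,000) × 3.55% × 349/365 = €4,310.8671
16 December – 31 December 2021: 16 days, exemption €46,000 → (€152,000 − €46,000) × 3.55% × 16/365 = €164.9534
Total = €4,475.8205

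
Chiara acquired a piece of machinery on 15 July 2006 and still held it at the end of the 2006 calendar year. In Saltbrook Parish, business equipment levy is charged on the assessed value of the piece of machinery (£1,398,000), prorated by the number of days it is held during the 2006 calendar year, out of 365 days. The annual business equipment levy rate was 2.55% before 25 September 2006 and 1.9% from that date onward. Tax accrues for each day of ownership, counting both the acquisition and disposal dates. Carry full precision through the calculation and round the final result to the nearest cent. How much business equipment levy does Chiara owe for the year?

15 July – 24 September 2006: 72 days at 2.55% → £1,398,000 × 2.55% × 72/365 = £7,032.1315
25 September – 31 December 2006: 98 days at 1.9% → £1,398,000 × 1.9% × 98/365 = £7,131.7151
Total = £14,163.8466

£14,163.85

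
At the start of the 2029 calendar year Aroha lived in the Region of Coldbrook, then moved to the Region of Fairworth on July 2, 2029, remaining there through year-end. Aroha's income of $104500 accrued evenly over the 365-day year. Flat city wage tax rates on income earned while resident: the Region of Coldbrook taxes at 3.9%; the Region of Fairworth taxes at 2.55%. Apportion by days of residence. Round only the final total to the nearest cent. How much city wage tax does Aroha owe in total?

The Region of Coldbrook, January 1 – July 1, 2029: 182 days → $104500 × 3.9% × 182/365 = $2032.1671
The Region of Fairworth, July 2 – December 31, 2029: 183 days → $104500 × 2.55% × 183/365 = $1336.0253
Total = $3368.1925

$3368.19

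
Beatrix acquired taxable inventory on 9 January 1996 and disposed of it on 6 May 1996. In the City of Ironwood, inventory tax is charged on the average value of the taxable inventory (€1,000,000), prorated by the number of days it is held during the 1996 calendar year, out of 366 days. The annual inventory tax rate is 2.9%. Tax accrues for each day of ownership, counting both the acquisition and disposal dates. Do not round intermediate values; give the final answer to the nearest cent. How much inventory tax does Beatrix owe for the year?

€9,428.96

Days held (9 January – 6 May 1996): 119 out of 366
Tax = €1,000,000 × 2.9% × 119/366 = €9,428.9617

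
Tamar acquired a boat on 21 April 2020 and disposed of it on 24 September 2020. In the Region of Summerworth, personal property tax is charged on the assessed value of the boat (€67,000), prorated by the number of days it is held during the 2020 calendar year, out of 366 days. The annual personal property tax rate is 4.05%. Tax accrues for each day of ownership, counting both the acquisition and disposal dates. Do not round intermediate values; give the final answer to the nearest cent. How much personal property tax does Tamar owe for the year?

Days held (21 April – 24 September 2020): 157 out of 366
Tax = €67,000 × 4.05% × 157/366 = €1,163.9877

€1,163.99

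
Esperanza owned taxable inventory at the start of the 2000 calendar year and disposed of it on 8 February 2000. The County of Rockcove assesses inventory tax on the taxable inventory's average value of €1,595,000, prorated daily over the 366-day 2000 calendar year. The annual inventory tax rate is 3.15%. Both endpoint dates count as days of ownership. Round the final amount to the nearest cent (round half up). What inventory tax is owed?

€5,353.71

Days held (1 January – 8 February 2000): 39 out of 366
Tax = €1,595,000 × 3.15% × 39/366 = €5,353.7090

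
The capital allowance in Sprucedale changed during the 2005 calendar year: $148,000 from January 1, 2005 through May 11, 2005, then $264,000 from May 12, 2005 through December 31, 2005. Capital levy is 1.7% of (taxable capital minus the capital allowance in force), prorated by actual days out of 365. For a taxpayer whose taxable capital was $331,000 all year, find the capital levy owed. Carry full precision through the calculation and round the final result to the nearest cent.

January 1 – May 11, 2005: 131 days, exemption $148,000 → ($331,000 − $148,000) × 1.7% × 131/365 = $1,116.5507
May 12 – December 31, 2005: 234 days, exemption $264,000 → ($331,000 − $264,000) × 1.7% × 234/365 = $730.2082
Total = $1,846.7589

$1,846.76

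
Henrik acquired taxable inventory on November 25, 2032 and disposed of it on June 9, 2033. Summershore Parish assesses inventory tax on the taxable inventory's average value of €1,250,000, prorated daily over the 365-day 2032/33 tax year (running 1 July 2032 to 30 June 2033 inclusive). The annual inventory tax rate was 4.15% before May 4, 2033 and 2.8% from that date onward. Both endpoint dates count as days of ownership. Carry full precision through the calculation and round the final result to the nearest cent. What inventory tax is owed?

€26,287.67

November 25, 2032 – May 3, 2033: 160 days at 4.15% → €1,250,000 × 4.15% × 160/365 = €22,739.7260
May 4 – June 9, 2033: 37 days at 2.8% → €1,250,000 × 2.8% × 37/365 = €3,547.9452
Total = €26,287.6712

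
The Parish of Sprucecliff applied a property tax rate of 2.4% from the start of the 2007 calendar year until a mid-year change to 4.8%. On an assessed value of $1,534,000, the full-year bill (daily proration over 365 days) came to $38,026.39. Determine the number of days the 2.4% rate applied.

353 days

Let d = days at the first rate; then 365 − d days at the second rate.
$1,534,000 × [2.4%·d + 4.8%·(365−d)] / 365 = $38,026.39
Solving gives d = 353, so the new rate took effect on 20 Dec 2007.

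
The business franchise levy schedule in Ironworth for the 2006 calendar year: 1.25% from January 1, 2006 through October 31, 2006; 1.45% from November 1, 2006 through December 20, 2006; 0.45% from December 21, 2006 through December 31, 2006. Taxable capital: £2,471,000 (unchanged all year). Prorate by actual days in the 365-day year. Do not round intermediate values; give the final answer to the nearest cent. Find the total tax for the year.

January 1 – October 31, 2006: 304 days at 1.25% → £2,471,000 × 1.25% × 304/365 = £25,725.4795
November 1 – December 20, 2006: 50 days at 1.45% → £2,471,000 × 1.45% × 50/365 = £4,908.1507
December 21 – December 31, 2006: 11 days at 0.45% → £2,471,000 × 0.45% × 11/365 = £335.1082
Total = £30,968.7384

£30,968.74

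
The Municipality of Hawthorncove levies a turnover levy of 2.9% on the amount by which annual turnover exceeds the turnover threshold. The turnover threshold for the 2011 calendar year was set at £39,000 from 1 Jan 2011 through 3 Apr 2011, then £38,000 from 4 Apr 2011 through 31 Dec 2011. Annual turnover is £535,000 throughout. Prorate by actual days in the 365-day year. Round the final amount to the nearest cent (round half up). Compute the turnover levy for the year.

1 Jan – 3 Apr 2011: 93 days, exemption £39,000 → (£535,000 − £39,000) × 2.9% × 93/365 = £3,664.9644
4 Apr – 31 Dec 2011: 272 days, exemption £38,000 → (£535,000 − £38,000) × 2.9% × 272/365 = £10,740.6466
Total = £14,405.6110

£14,405.61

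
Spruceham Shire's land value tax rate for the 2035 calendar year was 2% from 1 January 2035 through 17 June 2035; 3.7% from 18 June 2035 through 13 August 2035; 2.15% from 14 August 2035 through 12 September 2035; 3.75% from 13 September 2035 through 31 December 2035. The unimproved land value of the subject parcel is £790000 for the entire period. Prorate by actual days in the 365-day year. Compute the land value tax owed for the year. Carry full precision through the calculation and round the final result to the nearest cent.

1 January – 17 June 2035: 168 days at 2% → £790000 × 2% × 168/365 = £7272.3288
18 June – 13 August 2035: 57 days at 3.7% → £790000 × 3.7% × 57/365 = £4564.6849
14 August – 12 September 2035: 30 days at 2.15% → £790000 × 2.15% × 30/365 = £1396.0274
13 September – 31 December 2035: 110 days at 3.75% → £790000 × 3.75% × 110/365 = £8928.0822
Total = £22161.1233

£22161.12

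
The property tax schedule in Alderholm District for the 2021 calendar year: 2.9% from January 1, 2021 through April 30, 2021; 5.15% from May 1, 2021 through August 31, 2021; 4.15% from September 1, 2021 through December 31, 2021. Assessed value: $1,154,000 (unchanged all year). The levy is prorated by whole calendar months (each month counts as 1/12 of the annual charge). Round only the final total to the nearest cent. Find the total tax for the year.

January 1 – April 30, 2021: 4 months at 2.9% → $1,154,000 × 2.9% × 4/12 = $11,155.3333
May 1 – August 31, 2021: 4 months at 5.15% → $1,154,000 × 5.15% × 4/12 = $19,810.3333
September 1 – December 31, 2021: 4 months at 4.15% → $1,154,000 × 4.15% × 4/12 = $15,963.6667
Total = $46,929.3333

$46,929.33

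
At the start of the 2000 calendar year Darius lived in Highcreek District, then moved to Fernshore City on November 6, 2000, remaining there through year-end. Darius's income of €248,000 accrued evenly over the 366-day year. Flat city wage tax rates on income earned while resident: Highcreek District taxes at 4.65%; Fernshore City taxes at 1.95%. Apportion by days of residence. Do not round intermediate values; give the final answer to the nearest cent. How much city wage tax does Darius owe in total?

Highcreek District, January 1 – November 5, 2000: 310 days → €248,000 × 4.65% × 310/366 = €9,767.5410
Fernshore City, November 6 – December 31, 2000: 56 days → €248,000 × 1.95% × 56/366 = €739.9344
Total = €10,507.4754

€10,507.48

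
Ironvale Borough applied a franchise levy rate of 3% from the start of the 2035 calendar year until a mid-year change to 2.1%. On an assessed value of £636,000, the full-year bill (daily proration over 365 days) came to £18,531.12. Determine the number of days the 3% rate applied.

Let d = days at the first rate; then 365 − d days at the second rate.
£636,000 × [3%·d + 2.1%·(365−d)] / 365 = £18,531.12
Solving gives d = 330, so the new rate took effect on November 27, 2035.

330 days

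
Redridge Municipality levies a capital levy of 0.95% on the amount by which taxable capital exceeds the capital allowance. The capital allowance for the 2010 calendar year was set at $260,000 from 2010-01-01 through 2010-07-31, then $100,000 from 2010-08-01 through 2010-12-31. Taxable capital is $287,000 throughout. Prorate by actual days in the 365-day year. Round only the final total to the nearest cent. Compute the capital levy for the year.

2010-01-01 to 2010-07-31: 212 days, exemption $260,000 → ($287,000 − $260,000) × 0.95% × 212/365 = $148.9808
2010-08-01 to 2010-12-31: 153 days, exemption $100,000 → ($287,000 − $100,000) × 0.95% × 153/365 = $744.6699
Total = $893.6507

$893.65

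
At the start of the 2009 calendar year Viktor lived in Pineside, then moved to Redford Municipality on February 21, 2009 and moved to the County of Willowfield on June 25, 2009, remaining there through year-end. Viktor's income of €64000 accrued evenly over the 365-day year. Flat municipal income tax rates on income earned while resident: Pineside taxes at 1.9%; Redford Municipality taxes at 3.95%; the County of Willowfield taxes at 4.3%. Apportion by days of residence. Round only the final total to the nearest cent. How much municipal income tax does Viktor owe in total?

€2461.28

Pineside, January 1 – February 20, 2009: 51 days → €64000 × 1.9% × 51/365 = €169.9068
Redford Municipality, February 21 – June 24, 2009: 124 days → €64000 × 3.95% × 124/365 = €858.8274
The County of Willowfield, June 25 – December 31, 2009: 190 days → €64000 × 4.3% × 190/365 = €1432.5479
Total = €2461.2822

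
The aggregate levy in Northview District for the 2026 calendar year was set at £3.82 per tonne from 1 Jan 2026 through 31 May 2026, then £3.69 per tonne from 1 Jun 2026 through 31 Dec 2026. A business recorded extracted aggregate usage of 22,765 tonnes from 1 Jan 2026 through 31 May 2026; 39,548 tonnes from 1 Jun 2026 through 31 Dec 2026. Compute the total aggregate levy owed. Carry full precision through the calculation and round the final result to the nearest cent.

£232894.42

1 Jan – 31 May 2026: 22,765 tonnes at £3.82/tonne → £86962.30
1 Jun – 31 Dec 2026: 39,548 tonnes at £3.69/tonne → £145932.12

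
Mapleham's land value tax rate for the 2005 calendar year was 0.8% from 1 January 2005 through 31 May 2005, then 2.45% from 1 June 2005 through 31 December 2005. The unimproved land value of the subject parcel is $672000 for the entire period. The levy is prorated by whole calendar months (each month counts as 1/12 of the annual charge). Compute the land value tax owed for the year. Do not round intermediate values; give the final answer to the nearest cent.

1 January – 31 May 2005: 5 months at 0.8% → $672000 × 0.8% × 5/12 = $2240.0000
1 June – 31 December 2005: 7 months at 2.45% → $672000 × 2.45% × 7/12 = $9604.0000
Total = $11844.0000

$11844.00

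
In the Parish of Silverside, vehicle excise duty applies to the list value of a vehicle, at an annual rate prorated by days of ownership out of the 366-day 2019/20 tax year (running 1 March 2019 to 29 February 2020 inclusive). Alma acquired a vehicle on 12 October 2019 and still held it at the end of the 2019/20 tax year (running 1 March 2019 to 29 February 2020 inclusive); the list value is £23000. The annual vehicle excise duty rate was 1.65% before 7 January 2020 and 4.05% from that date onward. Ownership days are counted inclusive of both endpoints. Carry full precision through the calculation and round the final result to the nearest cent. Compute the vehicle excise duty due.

£227.64

12 October 2019 – 6 January 2020: 87 days at 1.65% → £23000 × 1.65% × 87/366 = £90.2090
7 January – 29 February 2020: 54 days at 4.05% → £23000 × 4.05% × 54/366 = £137.4344
Total = £227.6434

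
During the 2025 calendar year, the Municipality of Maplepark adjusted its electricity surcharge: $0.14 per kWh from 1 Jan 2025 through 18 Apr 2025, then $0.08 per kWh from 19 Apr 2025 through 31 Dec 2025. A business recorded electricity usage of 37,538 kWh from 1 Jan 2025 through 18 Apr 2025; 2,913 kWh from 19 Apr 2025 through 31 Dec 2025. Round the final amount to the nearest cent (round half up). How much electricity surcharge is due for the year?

$5,488.36

1 Jan – 18 Apr 2025: 37,538 kWh at $0.14/kWh → $5,255.32
19 Apr – 31 Dec 2025: 2,913 kWh at $0.08/kWh → $233.04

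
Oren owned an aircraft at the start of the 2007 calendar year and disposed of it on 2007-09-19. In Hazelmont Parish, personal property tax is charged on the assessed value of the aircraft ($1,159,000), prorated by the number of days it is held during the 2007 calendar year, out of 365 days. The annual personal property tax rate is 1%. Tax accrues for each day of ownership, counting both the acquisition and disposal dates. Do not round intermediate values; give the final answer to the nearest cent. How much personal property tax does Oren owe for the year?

$8,319.40

Days held (2007-01-01 to 2007-09-19): 262 out of 365
Tax = $1,159,000 × 1% × 262/365 = $8,319.3973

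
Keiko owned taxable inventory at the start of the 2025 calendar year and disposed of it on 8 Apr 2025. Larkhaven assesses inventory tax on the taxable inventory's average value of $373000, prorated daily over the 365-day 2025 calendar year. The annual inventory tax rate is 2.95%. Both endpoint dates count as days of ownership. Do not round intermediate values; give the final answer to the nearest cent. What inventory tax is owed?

$2954.36

Days held (1 Jan – 8 Apr 2025): 98 out of 365
Tax = $373000 × 2.95% × 98/365 = $2954.3644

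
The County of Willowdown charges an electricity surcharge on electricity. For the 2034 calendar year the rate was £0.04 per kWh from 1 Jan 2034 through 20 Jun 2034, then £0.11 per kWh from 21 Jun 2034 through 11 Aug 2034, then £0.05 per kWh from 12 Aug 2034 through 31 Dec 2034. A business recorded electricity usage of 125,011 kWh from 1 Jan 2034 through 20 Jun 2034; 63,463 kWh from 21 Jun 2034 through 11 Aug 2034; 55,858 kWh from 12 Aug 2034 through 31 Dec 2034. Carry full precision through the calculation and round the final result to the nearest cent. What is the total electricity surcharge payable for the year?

£14774.27

1 Jan – 20 Jun 2034: 125,011 kWh at £0.04/kWh → £5000.44
21 Jun – 11 Aug 2034: 63,463 kWh at £0.11/kWh → £6980.93
12 Aug – 31 Dec 2034: 55,858 kWh at £0.05/kWh → £2792.90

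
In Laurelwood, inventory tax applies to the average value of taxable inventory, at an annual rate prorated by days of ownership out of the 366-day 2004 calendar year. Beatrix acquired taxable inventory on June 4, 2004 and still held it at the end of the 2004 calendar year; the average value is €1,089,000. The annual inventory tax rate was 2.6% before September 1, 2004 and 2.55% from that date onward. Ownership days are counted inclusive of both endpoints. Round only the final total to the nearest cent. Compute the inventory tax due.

June 4 – August 31, 2004: 89 days at 2.6% → €1,089,000 × 2.6% × 89/366 = €6,885.0984
September 1 – December 31, 2004: 122 days at 2.55% → €1,089,000 × 2.55% × 122/366 = €9,256.5000
Total = €16,141.5984

€16,141.60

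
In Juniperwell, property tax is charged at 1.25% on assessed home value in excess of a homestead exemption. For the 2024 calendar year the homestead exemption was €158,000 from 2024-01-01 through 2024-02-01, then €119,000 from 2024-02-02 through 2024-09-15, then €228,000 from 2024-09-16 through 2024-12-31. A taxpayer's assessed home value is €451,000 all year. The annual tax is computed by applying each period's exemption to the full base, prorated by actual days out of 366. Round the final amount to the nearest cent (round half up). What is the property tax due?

2024-01-01 to 2024-02-01: 32 days, exemption €158,000 → (€451,000 − €158,000) × 1.25% × 32/366 = €320.2186
2024-02-02 to 2024-09-15: 227 days, exemption €119,000 → (€451,000 − €119,000) × 1.25% × 227/366 = €2,573.9071
2024-09-16 to 2024-12-31: 107 days, exemption €228,000 → (€451,000 − €228,000) × 1.25% × 107/366 = €814.9249
Total = €3,709.0505

€3,709.05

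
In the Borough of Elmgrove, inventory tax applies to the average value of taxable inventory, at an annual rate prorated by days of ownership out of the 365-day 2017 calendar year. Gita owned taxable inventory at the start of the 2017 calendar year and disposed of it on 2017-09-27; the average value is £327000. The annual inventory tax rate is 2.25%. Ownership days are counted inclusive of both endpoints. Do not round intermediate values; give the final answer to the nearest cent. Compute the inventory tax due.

£5442.53

Days held (2017-01-01 to 2017-09-27): 270 out of 365
Tax = £327000 × 2.25% × 270/365 = £5442.5342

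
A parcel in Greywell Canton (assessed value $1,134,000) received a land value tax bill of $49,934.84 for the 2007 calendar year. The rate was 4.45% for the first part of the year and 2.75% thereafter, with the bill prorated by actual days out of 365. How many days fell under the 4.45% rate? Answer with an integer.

355 days

Let d = days at the first rate; then 365 − d days at the second rate.
$1,134,000 × [4.45%·d + 2.75%·(365−d)] / 365 = $49,934.84
Solving gives d = 355, so the new rate took effect on December 22, 2007.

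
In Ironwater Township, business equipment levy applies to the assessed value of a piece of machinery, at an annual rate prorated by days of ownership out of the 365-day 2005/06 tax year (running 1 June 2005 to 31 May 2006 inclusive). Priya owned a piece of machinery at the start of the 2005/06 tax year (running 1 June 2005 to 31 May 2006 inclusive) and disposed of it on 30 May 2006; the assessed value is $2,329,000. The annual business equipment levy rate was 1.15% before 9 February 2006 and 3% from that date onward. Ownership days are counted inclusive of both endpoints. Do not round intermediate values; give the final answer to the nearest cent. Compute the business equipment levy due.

$39,813.14

1 June 2005 – 8 February 2006: 253 days at 1.15% → $2,329,000 × 1.15% × 253/365 = $18,565.0014
9 February – 30 May 2006: 111 days at 3% → $2,329,000 × 3% × 111/365 = $21,248.1370
Total = $39,813.1384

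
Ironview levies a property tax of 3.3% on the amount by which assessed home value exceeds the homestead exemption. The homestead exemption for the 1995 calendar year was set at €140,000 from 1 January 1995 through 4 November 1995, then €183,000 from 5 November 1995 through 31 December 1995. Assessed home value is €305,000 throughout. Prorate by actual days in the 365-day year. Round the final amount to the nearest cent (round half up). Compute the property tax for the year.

1 January – 4 November 1995: 308 days, exemption €140,000 → (€305,000 − €140,000) × 3.3% × 308/365 = €4,594.6849
5 November – 31 December 1995: 57 days, exemption €183,000 → (€305,000 − €183,000) × 3.3% × 57/365 = €628.7178
Total = €5,223.4027

€5,223.40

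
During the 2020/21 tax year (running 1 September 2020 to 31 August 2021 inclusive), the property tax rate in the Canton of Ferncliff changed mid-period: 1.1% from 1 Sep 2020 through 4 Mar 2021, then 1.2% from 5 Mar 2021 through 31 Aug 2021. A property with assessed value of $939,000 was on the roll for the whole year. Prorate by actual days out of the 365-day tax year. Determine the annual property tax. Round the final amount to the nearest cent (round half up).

$10,792.07

1 Sep 2020 – 4 Mar 2021: 185 days at 1.1% → $939,000 × 1.1% × 185/365 = $5,235.2466
5 Mar – 31 Aug 2021: 180 days at 1.2% → $939,000 × 1.2% × 180/365 = $5,556.8219
Total = $10,792.0685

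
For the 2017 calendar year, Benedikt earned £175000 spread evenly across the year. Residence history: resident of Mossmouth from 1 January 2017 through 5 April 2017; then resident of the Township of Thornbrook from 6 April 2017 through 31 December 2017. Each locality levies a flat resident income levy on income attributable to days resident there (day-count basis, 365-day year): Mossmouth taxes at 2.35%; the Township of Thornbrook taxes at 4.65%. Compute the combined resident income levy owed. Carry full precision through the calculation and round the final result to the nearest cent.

Mossmouth, 1 January – 5 April 2017: 95 days → £175000 × 2.35% × 95/365 = £1070.3767
The Township of Thornbrook, 6 April – 31 December 2017: 270 days → £175000 × 4.65% × 270/365 = £6019.5205
Total = £7089.8973

£7089.90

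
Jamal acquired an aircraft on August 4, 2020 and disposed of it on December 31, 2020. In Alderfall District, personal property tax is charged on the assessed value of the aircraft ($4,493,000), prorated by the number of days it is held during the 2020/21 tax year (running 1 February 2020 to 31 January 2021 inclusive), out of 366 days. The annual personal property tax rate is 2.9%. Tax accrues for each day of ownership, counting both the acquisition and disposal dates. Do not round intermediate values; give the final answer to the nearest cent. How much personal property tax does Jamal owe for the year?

Days held (August 4 – December 31, 2020): 150 out of 366
Tax = $4,493,000 × 2.9% × 150/366 = $53,400.4098

$53,400.41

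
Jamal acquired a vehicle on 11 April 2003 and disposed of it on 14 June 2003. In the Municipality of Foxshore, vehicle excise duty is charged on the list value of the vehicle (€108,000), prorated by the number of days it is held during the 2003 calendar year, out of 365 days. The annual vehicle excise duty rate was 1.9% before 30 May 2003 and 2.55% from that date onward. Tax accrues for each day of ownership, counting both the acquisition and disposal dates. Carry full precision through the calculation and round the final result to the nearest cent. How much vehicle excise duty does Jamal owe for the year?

11 April – 29 May 2003: 49 days at 1.9% → €108,000 × 1.9% × 49/365 = €275.4740
30 May – 14 June 2003: 16 days at 2.55% → €108,000 × 2.55% × 16/365 = €120.7233
Total = €396.1973

€396.20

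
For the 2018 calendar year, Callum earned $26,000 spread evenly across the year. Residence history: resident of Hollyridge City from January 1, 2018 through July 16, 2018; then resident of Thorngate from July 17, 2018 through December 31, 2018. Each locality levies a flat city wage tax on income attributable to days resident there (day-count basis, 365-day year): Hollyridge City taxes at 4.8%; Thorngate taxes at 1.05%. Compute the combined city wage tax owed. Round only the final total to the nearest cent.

$799.23

Hollyridge City, January 1 – July 16, 2018: 197 days → $26,000 × 4.8% × 197/365 = $673.5781
Thorngate, July 17 – December 31, 2018: 168 days → $26,000 × 1.05% × 168/365 = $125.6548
Total = $799.2329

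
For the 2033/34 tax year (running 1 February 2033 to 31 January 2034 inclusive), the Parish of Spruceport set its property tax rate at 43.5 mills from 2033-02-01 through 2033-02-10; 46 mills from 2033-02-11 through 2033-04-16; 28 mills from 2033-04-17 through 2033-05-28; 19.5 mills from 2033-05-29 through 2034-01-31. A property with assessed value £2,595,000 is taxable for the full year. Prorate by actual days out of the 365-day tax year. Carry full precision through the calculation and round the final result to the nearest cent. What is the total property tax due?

£67,093.19

2033-02-01 to 2033-02-10: 10 days at 43.5 mills → £2,595,000 × 4.35% × 10/365 = £3,092.6712
2033-02-11 to 2033-04-16: 65 days at 46 mills → £2,595,000 × 4.6% × 65/365 = £21,257.6712
2033-04-17 to 2033-05-28: 42 days at 28 mills → £2,595,000 × 2.8% × 42/365 = £8,360.8767
2033-05-29 to 2034-01-31: 248 days at 19.5 mills → £2,595,000 × 1.95% × 248/365 = £34,381.9726
Total = £67,093.1918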